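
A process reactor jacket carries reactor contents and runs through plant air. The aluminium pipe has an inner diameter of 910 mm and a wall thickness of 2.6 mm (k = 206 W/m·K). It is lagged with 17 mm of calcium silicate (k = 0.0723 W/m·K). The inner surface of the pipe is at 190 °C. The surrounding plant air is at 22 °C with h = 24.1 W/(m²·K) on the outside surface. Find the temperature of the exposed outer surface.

For a radial system each layer contributes R = ln(r_out/r_in)/(2πkL); films add R = 1/(hA).
R_aluminium pipe wall = ln(457.6/455)/(2π×206×1) = 4.402×10^-6 K/W
R_calcium silicate = ln(474.6/457.6)/(2π×0.0723×1) = 0.0803 K/W
R_outer film = 1/(h_o·2πr_oL) = 1/(24.1×2π×0.4746×1) = 0.01391 K/W
R_total = 0.09422 K/W
Q = ΔT/R_total = 168/0.09422
Q = 1780 W/m
T_interface = T_inner − Q·ΣR(inner→interface) = 190 − 1780×0.0803

T ≈ 46.8 °C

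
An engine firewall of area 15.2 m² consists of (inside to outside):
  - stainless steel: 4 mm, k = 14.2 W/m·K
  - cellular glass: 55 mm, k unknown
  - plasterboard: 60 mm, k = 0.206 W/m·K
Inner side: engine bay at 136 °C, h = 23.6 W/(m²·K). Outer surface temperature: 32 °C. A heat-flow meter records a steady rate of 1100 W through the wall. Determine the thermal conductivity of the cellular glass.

Model the wall as resistances in series:
R_inner film = 1/(h_i·A) = 1/(23.6×15.2) = 0.002788 K/W
R_stainless steel = L/(kA) = 0.004/(14.2×15.2) = 1.853×10^-5 K/W
R_plasterboard = L/(kA) = 0.06/(0.206×15.2) = 0.01916 K/W
Sum of known resistances R_other = 0.02197 K/W
Total R = ΔT/Q = 104/1100 = 0.09455 K/W
R_cellular glass = R_total − R_other = 0.07258 K/W
k = L/(R·A) = 0.055/(0.07258×15.2)

k ≈ 0.0499 W/(m·K)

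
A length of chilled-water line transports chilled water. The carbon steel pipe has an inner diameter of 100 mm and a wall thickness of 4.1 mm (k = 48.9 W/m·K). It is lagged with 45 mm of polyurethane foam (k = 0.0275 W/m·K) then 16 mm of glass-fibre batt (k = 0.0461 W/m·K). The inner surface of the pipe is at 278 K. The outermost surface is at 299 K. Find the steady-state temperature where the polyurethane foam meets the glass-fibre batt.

T ≈ 296 K

For a radial system each layer contributes R = ln(r_out/r_in)/(2πkL); films add R = 1/(hA).
R_carbon steel pipe wall = ln(54.1/50)/(2π×48.9×1) = 2.565×10^-4 K/W
R_polyurethane foam = ln(99.1/54.1)/(2π×0.0275×1) = 3.503 K/W
R_glass-fibre batt = ln(115.1/99.1)/(2π×0.0461×1) = 0.5167 K/W
R_total = 4.02 K/W
Q = ΔT/R_total = 21/4.02
Q = 5.22 W/m
T_interface = T_inner + Q·ΣR(inner→interface) = 278 + 5.22×3.503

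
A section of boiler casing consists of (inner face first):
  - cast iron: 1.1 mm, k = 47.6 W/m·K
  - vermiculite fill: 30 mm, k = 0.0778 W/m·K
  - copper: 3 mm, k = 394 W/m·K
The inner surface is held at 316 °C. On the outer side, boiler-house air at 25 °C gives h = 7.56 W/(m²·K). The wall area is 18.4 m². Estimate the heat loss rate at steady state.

Series thermal resistances:
R_cast iron = L/(kA) = 0.0011/(47.6×18.4) = 1.256×10^-6 K/W
R_vermiculite fill = L/(kA) = 0.03/(0.0778×18.4) = 0.02096 K/W
R_copper = L/(kA) = 0.003/(394×18.4) = 4.138×10^-7 K/W
R_outer film = 1/(h_o·A) = 1/(7.56×18.4) = 0.007189 K/W
R_total = 0.02815 K/W
Q = ΔT / R_total = 291 / 0.02815

Q ≈ 10300 W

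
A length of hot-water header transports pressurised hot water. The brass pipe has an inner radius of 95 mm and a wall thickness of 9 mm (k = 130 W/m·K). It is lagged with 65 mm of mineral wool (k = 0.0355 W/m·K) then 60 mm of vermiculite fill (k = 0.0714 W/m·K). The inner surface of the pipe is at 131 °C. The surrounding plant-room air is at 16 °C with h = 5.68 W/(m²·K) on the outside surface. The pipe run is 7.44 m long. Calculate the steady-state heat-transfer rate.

Radial resistances (cylindrical: R_cond = ln(r_o/r_i)/(2πkL), R_conv = 1/(h·2πrL)):
R_brass pipe wall = ln(104/95)/(2π×130×7.44) = 1.489×10^-5 K/W
R_mineral wool = ln(169/104)/(2π×0.0355×7.44) = 0.2926 K/W
R_vermiculite fill = ln(229/169)/(2π×0.0714×7.44) = 0.09103 K/W
R_outer film = 1/(h_o·2πr_oL) = 1/(5.68×2π×0.229×7.44) = 0.01645 K/W
R_total = 0.4 K/W
Q = ΔT/R_total = 115/0.4

Q ≈ 287 W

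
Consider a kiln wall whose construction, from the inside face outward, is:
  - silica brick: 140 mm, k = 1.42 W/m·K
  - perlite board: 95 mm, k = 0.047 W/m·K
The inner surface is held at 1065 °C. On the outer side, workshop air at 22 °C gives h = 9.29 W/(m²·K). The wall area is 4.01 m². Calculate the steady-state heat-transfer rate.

Q ≈ 1880 W

Using the resistance-network approach (series):
R_silica brick = L/(kA) = 0.14/(1.42×4.01) = 0.02459 K/W
R_perlite board = L/(kA) = 0.095/(0.047×4.01) = 0.5041 K/W
R_outer film = 1/(h_o·A) = 1/(9.29×4.01) = 0.02684 K/W
R_total = 0.5555 K/W
Q = ΔT / R_total = 1043 / 0.5555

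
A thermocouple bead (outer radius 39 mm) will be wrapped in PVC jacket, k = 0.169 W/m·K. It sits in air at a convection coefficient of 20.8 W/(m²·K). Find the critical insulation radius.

For a sphere r_cr = 2k/h = 2×0.169/20.8
r_cr = 16.2 mm; since the bare radius (39 mm) is above r_cr, any added insulation will reduce heat loss.

r_cr ≈ 16.2 mm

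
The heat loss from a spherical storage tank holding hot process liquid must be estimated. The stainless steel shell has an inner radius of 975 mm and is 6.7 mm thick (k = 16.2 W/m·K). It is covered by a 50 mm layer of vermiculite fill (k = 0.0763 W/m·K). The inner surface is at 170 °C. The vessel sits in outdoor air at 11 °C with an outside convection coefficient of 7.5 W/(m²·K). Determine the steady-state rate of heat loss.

For a spherical shell R = (1/r₁ − 1/r₂)/(4πk); film R = 1/(h·4πr²). In series:
R_stainless steel shell = (1/0.975 − 1/0.9817)/(4π×16.2) = 3.438×10^-5 K/W
R_vermiculite fill = (1/0.9817 − 1/1.0317)/(4π×0.0763) = 0.05149 K/W
R_outer film = 1/(h·4πr_o²) = 1/(7.5×4π×1.0317²) = 0.009968 K/W
R_total = 0.06149 K/W
Q = ΔT/R_total = 159/0.06149

Q ≈ 2590 W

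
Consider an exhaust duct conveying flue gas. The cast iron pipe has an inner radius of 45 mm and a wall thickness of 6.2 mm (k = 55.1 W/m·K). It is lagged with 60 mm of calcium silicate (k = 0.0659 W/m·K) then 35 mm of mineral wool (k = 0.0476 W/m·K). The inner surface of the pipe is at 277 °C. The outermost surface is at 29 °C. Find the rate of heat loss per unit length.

Per-layer cylindrical resistances, series-summed:
R_cast iron pipe wall = ln(51.2/45)/(2π×55.1×1) = 3.728×10^-4 K/W
R_calcium silicate = ln(111.2/51.2)/(2π×0.0659×1) = 1.873 K/W
R_mineral wool = ln(146.2/111.2)/(2π×0.0476×1) = 0.915 K/W
R_total = 2.788 K/W
Q = ΔT/R_total = 248/2.788

q′ ≈ 88.9 W/m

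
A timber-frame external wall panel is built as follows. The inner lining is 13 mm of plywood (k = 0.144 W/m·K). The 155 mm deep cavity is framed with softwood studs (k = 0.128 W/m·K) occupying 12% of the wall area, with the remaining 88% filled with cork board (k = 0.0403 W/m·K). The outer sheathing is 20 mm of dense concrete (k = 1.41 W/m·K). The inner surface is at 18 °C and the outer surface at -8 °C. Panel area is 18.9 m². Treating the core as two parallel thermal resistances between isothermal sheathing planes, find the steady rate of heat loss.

Sheathing layers in series; stud and cavity paths in parallel between them.
R_inner = 0.013/(0.144×18.9) = 0.004777 K/W
R_stud  = 0.155/(0.128×0.12×18.9) = 0.5339 K/W
R_cav   = 0.155/(0.0403×0.88×18.9) = 0.2313 K/W
1/R_core = 1/R_stud + 1/R_cav → R_core = 0.1614 K/W
R_outer = 0.02/(1.41×18.9) = 7.505×10^-4 K/W
R_total = 0.1669 K/W
Q = ΔT/R_total = 26/0.1669

Q ≈ 156 W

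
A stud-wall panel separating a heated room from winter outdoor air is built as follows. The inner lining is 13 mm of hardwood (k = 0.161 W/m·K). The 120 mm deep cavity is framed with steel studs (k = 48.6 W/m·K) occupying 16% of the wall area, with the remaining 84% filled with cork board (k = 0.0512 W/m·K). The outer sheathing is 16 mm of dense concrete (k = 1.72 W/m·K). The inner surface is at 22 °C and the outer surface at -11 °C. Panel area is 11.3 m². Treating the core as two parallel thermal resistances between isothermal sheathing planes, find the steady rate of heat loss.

Q ≈ 3540 W

Sheathing layers in series; stud and cavity paths in parallel between them.
R_inner = 0.013/(0.161×11.3) = 0.007146 K/W
R_stud  = 0.12/(48.6×0.16×11.3) = 0.001366 K/W
R_cav   = 0.12/(0.0512×0.84×11.3) = 0.2469 K/W
1/R_core = 1/R_stud + 1/R_cav → R_core = 0.001358 K/W
R_outer = 0.016/(1.72×11.3) = 8.232×10^-4 K/W
R_total = 0.009327 K/W
Q = ΔT/R_total = 33/0.009327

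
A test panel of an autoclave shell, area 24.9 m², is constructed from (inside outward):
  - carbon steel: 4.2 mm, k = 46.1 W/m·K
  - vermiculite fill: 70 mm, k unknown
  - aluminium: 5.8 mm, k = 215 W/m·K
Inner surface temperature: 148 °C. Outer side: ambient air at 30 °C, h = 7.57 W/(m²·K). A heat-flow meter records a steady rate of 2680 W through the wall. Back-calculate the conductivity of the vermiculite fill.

Using the resistance-network approach (series):
R_carbon steel = L/(kA) = 0.0042/(46.1×24.9) = 3.659×10^-6 K/W
R_aluminium = L/(kA) = 0.0058/(215×24.9) = 1.083×10^-6 K/W
R_outer film = 1/(h_o·A) = 1/(7.57×24.9) = 0.005305 K/W
Sum of known resistances R_other = 0.00531 K/W
Total R = ΔT/Q = 118/2680 = 0.04403 K/W
R_vermiculite fill = R_total − R_other = 0.03872 K/W
k = L/(R·A) = 0.07/(0.03872×24.9)

k ≈ 0.0726 W/(m·K)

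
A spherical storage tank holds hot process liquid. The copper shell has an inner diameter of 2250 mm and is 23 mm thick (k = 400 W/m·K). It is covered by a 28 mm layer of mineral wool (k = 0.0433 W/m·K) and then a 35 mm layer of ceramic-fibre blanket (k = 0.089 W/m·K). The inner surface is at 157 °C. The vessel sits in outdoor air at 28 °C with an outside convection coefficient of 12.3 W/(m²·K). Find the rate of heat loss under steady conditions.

Radial (spherical) resistances in series:
R_copper shell = (1/1.125 − 1/1.148)/(4π×400) = 3.543×10^-6 K/W
R_mineral wool = (1/1.148 − 1/1.176)/(4π×0.0433) = 0.03812 K/W
R_ceramic-fibre blanket = (1/1.176 − 1/1.211)/(4π×0.089) = 0.02197 K/W
R_outer film = 1/(h·4πr_o²) = 1/(12.3×4π×1.211²) = 0.004412 K/W
R_total = 0.06451 K/W
Q = ΔT/R_total = 129/0.06451

Q ≈ 2000 W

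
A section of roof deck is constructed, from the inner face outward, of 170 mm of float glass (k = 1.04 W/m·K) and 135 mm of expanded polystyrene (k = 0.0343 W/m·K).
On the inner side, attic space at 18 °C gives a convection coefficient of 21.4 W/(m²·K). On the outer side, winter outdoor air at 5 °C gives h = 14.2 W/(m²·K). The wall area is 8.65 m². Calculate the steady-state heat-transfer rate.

Using the resistance-network approach (series):
R_inner film = 1/(h_i·A) = 1/(21.4×8.65) = 0.005402 K/W
R_float glass = L/(kA) = 0.17/(1.04×8.65) = 0.0189 K/W
R_expanded polystyrene = L/(kA) = 0.135/(0.0343×8.65) = 0.455 K/W
R_outer film = 1/(h_o·A) = 1/(14.2×8.65) = 0.008141 K/W
R_total = 0.4875 K/W
Q = ΔT / R_total = 13 / 0.4875

Q ≈ 26.7 W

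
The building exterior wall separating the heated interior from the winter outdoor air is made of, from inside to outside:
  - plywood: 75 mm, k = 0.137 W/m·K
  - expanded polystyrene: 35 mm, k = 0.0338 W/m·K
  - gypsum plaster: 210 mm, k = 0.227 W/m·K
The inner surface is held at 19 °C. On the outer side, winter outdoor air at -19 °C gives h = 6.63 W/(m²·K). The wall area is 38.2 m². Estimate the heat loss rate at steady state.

Model the wall as resistances in series:
R_plywood = L/(kA) = 0.075/(0.137×38.2) = 0.01433 K/W
R_expanded polystyrene = L/(kA) = 0.035/(0.0338×38.2) = 0.02711 K/W
R_gypsum plaster = L/(kA) = 0.21/(0.227×38.2) = 0.02422 K/W
R_outer film = 1/(h_o·A) = 1/(6.63×38.2) = 0.003948 K/W
R_total = 0.0696 K/W
Q = ΔT / R_total = 38 / 0.0696

Q ≈ 546 W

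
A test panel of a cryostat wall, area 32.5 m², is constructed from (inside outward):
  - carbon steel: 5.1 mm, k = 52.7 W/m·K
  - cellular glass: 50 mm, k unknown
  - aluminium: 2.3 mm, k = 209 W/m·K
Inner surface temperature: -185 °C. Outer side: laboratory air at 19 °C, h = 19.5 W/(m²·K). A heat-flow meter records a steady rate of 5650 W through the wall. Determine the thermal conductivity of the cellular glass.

Treating each layer as a thermal resistance in series:
R_carbon steel = L/(kA) = 0.0051/(52.7×32.5) = 2.978×10^-6 K/W
R_aluminium = L/(kA) = 0.0023/(209×32.5) = 3.386×10^-7 K/W
R_outer film = 1/(h_o·A) = 1/(19.5×32.5) = 0.001578 K/W
Sum of known resistances R_other = 0.001581 K/W
Total R = ΔT/Q = 204/5650 = 0.03611 K/W
R_cellular glass = R_total − R_other = 0.03452 K/W
k = L/(R·A) = 0.05/(0.03452×32.5)

k ≈ 0.0446 W/(m·K)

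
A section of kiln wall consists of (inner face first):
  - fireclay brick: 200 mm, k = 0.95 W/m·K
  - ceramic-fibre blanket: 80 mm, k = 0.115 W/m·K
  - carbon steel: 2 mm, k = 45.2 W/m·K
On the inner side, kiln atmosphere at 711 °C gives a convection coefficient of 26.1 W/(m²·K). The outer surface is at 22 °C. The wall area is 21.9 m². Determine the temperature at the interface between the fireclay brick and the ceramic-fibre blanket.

Using the resistance-network approach (series):
R_inner film = 1/(h_i·A) = 1/(26.1×21.9) = 0.00175 K/W
R_fireclay brick = L/(kA) = 0.2/(0.95×21.9) = 0.009613 K/W
R_ceramic-fibre blanket = L/(kA) = 0.08/(0.115×21.9) = 0.03176 K/W
R_carbon steel = L/(kA) = 0.002/(45.2×21.9) = 2.02×10^-6 K/W
R_total = 0.04313 K/W;  Q = ΔT/R_total = 689/0.04313 = 15980 W
T_interface = T_inner − Q·ΣR(inner→interface) = 711 − 16000×0.01136

T ≈ 529 °C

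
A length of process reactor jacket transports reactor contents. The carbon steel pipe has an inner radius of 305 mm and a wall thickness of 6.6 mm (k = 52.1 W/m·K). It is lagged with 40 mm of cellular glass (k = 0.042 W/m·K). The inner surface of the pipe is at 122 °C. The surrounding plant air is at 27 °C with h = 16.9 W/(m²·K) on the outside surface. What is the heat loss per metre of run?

Treating each annulus and film as a series resistance:
R_carbon steel pipe wall = ln(311.6/305)/(2π×52.1×1) = 6.54×10^-5 K/W
R_cellular glass = ln(351.6/311.6)/(2π×0.042×1) = 0.4577 K/W
R_outer film = 1/(h_o·2πr_oL) = 1/(16.9×2π×0.3516×1) = 0.02678 K/W
R_total = 0.4845 K/W
Q = ΔT/R_total = 95/0.4845

q′ ≈ 196 W/m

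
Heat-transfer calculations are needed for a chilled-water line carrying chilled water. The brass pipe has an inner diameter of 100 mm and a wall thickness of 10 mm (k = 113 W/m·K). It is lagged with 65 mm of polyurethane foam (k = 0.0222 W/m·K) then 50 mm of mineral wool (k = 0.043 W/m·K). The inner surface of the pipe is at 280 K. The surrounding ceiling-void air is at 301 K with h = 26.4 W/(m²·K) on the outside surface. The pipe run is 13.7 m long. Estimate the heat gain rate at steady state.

Q ≈ 44 W

Cylindrical conduction, so R = ln(r₂/r₁)/(2πkL) per layer, in series:
R_brass pipe wall = ln(60/50)/(2π×113×13.7) = 1.874×10^-5 K/W
R_polyurethane foam = ln(125/60)/(2π×0.0222×13.7) = 0.3841 K/W
R_mineral wool = ln(175/125)/(2π×0.043×13.7) = 0.0909 K/W
R_outer film = 1/(h_o·2πr_oL) = 1/(26.4×2π×0.175×13.7) = 0.002515 K/W
R_total = 0.4775 K/W
Q = ΔT/R_total = 21/0.4775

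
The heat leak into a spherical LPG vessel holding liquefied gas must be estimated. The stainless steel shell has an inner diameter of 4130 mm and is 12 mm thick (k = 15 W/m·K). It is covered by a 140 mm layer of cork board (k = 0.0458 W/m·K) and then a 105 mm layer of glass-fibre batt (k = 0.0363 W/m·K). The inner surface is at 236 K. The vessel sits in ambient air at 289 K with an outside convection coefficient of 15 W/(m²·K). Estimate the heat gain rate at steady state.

Each spherical layer contributes R = (1/r_i − 1/r_o)/(4πk):
R_stainless steel shell = (1/2.065 − 1/2.077)/(4π×15) = 1.484×10^-5 K/W
R_cork board = (1/2.077 − 1/2.217)/(4π×0.0458) = 0.05283 K/W
R_glass-fibre batt = (1/2.217 − 1/2.322)/(4π×0.0363) = 0.04471 K/W
R_outer film = 1/(h·4πr_o²) = 1/(15×4π×2.322²) = 9.84×10^-4 K/W
R_total = 0.09854 K/W
Q = ΔT/R_total = 53/0.09854

Q ≈ 538 W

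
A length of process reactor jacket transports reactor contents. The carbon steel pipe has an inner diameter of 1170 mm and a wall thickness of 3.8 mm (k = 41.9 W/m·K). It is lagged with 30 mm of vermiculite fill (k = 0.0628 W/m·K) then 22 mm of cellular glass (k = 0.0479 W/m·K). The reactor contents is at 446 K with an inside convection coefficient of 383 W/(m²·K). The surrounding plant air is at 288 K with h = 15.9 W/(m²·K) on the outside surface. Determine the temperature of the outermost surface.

Cylindrical conduction, so R = ln(r₂/r₁)/(2πkL) per layer, in series:
R_inner film = 1/(h_i·2πr₁L) = 1/(383×2π×0.585×1) = 7.103×10^-4 K/W
R_carbon steel pipe wall = ln(588.8/585)/(2π×41.9×1) = 2.459×10^-5 K/W
R_vermiculite fill = ln(618.8/588.8)/(2π×0.0628×1) = 0.1259 K/W
R_cellular glass = ln(640.8/618.8)/(2π×0.0479×1) = 0.1161 K/W
R_outer film = 1/(h_o·2πr_oL) = 1/(15.9×2π×0.6408×1) = 0.01562 K/W
R_total = 0.2584 K/W
Q = ΔT/R_total = 158/0.2584
Q = 612 W/m
T_interface = T_inner − Q·ΣR(inner→interface) = 446 − 612×0.2428

T ≈ 298 K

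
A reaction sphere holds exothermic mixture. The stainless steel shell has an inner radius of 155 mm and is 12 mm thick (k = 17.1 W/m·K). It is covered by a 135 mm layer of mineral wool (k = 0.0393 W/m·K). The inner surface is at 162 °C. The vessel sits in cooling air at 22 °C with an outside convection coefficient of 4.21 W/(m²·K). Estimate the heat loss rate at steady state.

Spherical conduction: R = (1/r_in − 1/r_out)/(4πk) per layer; series-sum.
R_stainless steel shell = (1/0.155 − 1/0.167)/(4π×17.1) = 0.002157 K/W
R_mineral wool = (1/0.167 − 1/0.302)/(4π×0.0393) = 5.42 K/W
R_outer film = 1/(h·4πr_o²) = 1/(4.21×4π×0.302²) = 0.2072 K/W
R_total = 5.63 K/W
Q = ΔT/R_total = 140/5.63

Q ≈ 24.9 W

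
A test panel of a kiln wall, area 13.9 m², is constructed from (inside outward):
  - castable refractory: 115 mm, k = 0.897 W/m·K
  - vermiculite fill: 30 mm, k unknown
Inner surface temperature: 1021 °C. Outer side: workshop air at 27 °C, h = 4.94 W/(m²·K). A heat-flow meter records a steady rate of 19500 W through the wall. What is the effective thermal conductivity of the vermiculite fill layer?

k ≈ 0.0794 W/(m·K)

Using the resistance-network approach (series):
R_castable refractory = L/(kA) = 0.115/(0.897×13.9) = 0.009223 K/W
R_outer film = 1/(h_o·A) = 1/(4.94×13.9) = 0.01456 K/W
Sum of known resistances R_other = 0.02379 K/W
Total R = ΔT/Q = 994/19500 = 0.05097 K/W
R_vermiculite fill = R_total − R_other = 0.02719 K/W
k = L/(R·A) = 0.03/(0.02719×13.9)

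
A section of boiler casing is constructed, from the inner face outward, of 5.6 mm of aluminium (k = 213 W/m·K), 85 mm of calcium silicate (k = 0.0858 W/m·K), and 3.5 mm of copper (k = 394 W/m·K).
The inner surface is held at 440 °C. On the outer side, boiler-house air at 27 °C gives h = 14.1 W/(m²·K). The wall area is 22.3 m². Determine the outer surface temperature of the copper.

T ≈ 54.6 °C

Treating each layer as a thermal resistance in series:
R_aluminium = L/(kA) = 0.0056/(213×22.3) = 1.179×10^-6 K/W
R_calcium silicate = L/(kA) = 0.085/(0.0858×22.3) = 0.04442 K/W
R_copper = L/(kA) = 0.0035/(394×22.3) = 3.984×10^-7 K/W
R_outer film = 1/(h_o·A) = 1/(14.1×22.3) = 0.00318 K/W
R_total = 0.04761 K/W;  Q = ΔT/R_total = 413/0.04761 = 8675 W
T_interface = T_inner − Q·ΣR(inner→interface) = 440 − 8680×0.04443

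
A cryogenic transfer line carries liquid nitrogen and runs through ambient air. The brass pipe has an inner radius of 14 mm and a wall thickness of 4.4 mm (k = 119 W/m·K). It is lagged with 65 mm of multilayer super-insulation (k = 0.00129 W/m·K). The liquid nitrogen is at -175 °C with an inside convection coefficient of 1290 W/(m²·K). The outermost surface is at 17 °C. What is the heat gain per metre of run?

q′ ≈ 1.03 W/m

Per-layer cylindrical resistances, series-summed:
R_inner film = 1/(h_i·2πr₁L) = 1/(1290×2π×0.014×1) = 0.008813 K/W
R_brass pipe wall = ln(18.4/14)/(2π×119×1) = 3.655×10^-4 K/W
R_multilayer super-insulation = ln(83.4/18.4)/(2π×0.00129×1) = 186.5 K/W
R_total = 186.5 K/W
Q = ΔT/R_total = 192/186.5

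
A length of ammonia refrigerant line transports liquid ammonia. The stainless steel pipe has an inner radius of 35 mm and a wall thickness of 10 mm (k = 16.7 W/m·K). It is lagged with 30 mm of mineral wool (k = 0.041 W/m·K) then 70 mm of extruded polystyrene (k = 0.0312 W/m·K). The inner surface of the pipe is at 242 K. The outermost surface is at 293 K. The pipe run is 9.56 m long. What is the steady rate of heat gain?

Cylindrical conduction, so R = ln(r₂/r₁)/(2πkL) per layer, in series:
R_stainless steel pipe wall = ln(45/35)/(2π×16.7×9.56) = 2.505×10^-4 K/W
R_mineral wool = ln(75/45)/(2π×0.041×9.56) = 0.2074 K/W
R_extruded polystyrene = ln(145/75)/(2π×0.0312×9.56) = 0.3518 K/W
R_total = 0.5594 K/W
Q = ΔT/R_total = 51/0.5594

Q ≈ 91.2 W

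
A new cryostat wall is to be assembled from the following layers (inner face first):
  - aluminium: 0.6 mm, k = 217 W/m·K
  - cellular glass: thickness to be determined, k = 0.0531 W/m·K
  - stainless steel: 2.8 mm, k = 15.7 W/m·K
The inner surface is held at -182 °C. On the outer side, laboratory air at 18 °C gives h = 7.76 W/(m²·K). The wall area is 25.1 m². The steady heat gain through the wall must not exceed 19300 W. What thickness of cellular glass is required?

L ≈ 6.96 mm

Model the wall as resistances in series:
R_aluminium = L/(kA) = 0.0006/(217×25.1) = 1.102×10^-7 K/W
R_stainless steel = L/(kA) = 0.0028/(15.7×25.1) = 7.105×10^-6 K/W
R_outer film = 1/(h_o·A) = 1/(7.76×25.1) = 0.005134 K/W
Sum of the known resistances R_other = 0.005141 K/W
Required total resistance R_tot = ΔT/Q_allow = 200/19300 = 0.01036 K/W
R_cellular glass = R_tot − R_other = 0.005221 K/W
L = R·k·A = 0.005221×0.0531×25.1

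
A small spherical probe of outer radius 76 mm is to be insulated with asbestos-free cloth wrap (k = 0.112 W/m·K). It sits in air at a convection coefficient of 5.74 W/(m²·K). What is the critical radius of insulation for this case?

r_cr ≈ 39 mm

For a sphere r_cr = 2k/h = 2×0.112/5.74
r_cr = 39 mm; since the bare radius (76 mm) is above r_cr, any added insulation will reduce heat loss.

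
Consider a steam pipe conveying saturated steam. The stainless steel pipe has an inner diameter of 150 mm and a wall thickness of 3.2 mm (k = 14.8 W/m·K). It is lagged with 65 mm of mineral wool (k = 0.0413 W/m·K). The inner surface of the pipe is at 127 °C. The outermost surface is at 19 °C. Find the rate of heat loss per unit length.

q′ ≈ 46.3 W/m

Treating each annulus and film as a series resistance:
R_stainless steel pipe wall = ln(78.2/75)/(2π×14.8×1) = 4.493×10^-4 K/W
R_mineral wool = ln(143.2/78.2)/(2π×0.0413×1) = 2.331 K/W
R_total = 2.332 K/W
Q = ΔT/R_total = 108/2.332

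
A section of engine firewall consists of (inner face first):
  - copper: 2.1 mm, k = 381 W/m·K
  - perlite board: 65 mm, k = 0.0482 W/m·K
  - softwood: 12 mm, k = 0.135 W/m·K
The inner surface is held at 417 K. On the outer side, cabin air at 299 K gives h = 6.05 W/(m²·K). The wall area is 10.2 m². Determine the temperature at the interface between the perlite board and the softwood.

T ≈ 318 K

Treating each layer as a thermal resistance in series:
R_copper = L/(kA) = 0.0021/(381×10.2) = 5.404×10^-7 K/W
R_perlite board = L/(kA) = 0.065/(0.0482×10.2) = 0.1322 K/W
R_softwood = L/(kA) = 0.012/(0.135×10.2) = 0.008715 K/W
R_outer film = 1/(h_o·A) = 1/(6.05×10.2) = 0.0162 K/W
R_total = 0.1571 K/W;  Q = ΔT/R_total = 118/0.1571 = 751 W
T_interface = T_inner − Q·ΣR(inner→interface) = 417 − 751×0.1322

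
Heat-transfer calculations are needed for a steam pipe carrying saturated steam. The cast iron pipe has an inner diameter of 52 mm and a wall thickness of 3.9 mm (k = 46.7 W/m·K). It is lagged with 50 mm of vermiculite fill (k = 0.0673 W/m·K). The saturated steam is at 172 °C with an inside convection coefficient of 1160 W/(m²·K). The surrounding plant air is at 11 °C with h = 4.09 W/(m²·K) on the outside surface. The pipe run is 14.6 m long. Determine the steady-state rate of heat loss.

Radial resistances (cylindrical: R_cond = ln(r_o/r_i)/(2πkL), R_conv = 1/(h·2πrL)):
R_inner film = 1/(h_i·2πr₁L) = 1/(1160×2π×0.026×14.6) = 3.614×10^-4 K/W
R_cast iron pipe wall = ln(29.9/26)/(2π×46.7×14.6) = 3.262×10^-5 K/W
R_vermiculite fill = ln(79.9/29.9)/(2π×0.0673×14.6) = 0.1592 K/W
R_outer film = 1/(h_o·2πr_oL) = 1/(4.09×2π×0.0799×14.6) = 0.03336 K/W
R_total = 0.193 K/W
Q = ΔT/R_total = 161/0.193

Q ≈ 834 W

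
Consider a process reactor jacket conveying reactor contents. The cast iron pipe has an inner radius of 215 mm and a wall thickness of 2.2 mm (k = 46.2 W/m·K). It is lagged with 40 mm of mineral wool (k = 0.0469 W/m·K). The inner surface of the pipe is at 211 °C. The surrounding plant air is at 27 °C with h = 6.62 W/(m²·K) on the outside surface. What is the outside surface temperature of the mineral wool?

For a radial system each layer contributes R = ln(r_out/r_in)/(2πkL); films add R = 1/(hA).
R_cast iron pipe wall = ln(217.2/215)/(2π×46.2×1) = 3.507×10^-5 K/W
R_mineral wool = ln(257.2/217.2)/(2π×0.0469×1) = 0.5736 K/W
R_outer film = 1/(h_o·2πr_oL) = 1/(6.62×2π×0.2572×1) = 0.09347 K/W
R_total = 0.6671 K/W
Q = ΔT/R_total = 184/0.6671
Q = 276 W/m
T_interface = T_inner − Q·ΣR(inner→interface) = 211 − 276×0.5737

T ≈ 52.8 °C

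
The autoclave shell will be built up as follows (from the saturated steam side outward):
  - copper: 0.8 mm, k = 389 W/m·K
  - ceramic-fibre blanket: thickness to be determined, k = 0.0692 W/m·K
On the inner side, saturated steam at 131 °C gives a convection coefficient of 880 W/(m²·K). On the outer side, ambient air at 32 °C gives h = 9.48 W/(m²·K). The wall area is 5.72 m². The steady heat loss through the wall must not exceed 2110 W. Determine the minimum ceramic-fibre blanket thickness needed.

L ≈ 11.2 mm

Using the resistance-network approach (series):
R_inner film = 1/(h_i·A) = 1/(880×5.72) = 1.987×10^-4 K/W
R_copper = L/(kA) = 0.0008/(389×5.72) = 3.595×10^-7 K/W
R_outer film = 1/(h_o·A) = 1/(9.48×5.72) = 0.01844 K/W
Sum of the known resistances R_other = 0.01864 K/W
Required total resistance R_tot = ΔT/Q_allow = 99/2110 = 0.04692 K/W
R_ceramic-fibre blanket = R_tot − R_other = 0.02828 K/W
L = R·k·A = 0.02828×0.0692×5.72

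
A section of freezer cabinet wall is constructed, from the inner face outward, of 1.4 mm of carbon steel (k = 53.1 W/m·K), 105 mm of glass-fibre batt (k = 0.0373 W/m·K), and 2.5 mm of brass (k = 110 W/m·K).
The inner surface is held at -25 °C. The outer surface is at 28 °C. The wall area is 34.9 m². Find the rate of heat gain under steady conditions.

Treating each layer as a thermal resistance in series:
R_carbon steel = L/(kA) = 0.0014/(53.1×34.9) = 7.555×10^-7 K/W
R_glass-fibre batt = L/(kA) = 0.105/(0.0373×34.9) = 0.08066 K/W
R_brass = L/(kA) = 0.0025/(110×34.9) = 6.512×10^-7 K/W
R_total = 0.08066 K/W
Q = ΔT / R_total = 53 / 0.08066

Q ≈ 657 W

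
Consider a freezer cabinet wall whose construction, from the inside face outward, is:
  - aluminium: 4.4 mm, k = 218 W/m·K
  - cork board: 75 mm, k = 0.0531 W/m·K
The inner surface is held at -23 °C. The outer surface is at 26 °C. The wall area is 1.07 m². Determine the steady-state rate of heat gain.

Q ≈ 37.1 W

Model the wall as resistances in series:
R_aluminium = L/(kA) = 0.0044/(218×1.07) = 1.886×10^-5 K/W
R_cork board = L/(kA) = 0.075/(0.0531×1.07) = 1.32 K/W
R_total = 1.32 K/W
Q = ΔT / R_total = 49 / 1.32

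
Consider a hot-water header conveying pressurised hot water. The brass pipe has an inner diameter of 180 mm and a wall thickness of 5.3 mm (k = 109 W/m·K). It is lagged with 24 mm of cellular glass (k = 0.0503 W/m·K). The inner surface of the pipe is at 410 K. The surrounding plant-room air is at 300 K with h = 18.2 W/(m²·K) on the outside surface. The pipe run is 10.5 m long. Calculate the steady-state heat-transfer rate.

Q ≈ 1470 W

Per-layer cylindrical resistances, series-summed:
R_brass pipe wall = ln(95.3/90)/(2π×109×10.5) = 7.957×10^-6 K/W
R_cellular glass = ln(119.3/95.3)/(2π×0.0503×10.5) = 0.06769 K/W
R_outer film = 1/(h_o·2πr_oL) = 1/(18.2×2π×0.1193×10.5) = 0.006981 K/W
R_total = 0.07467 K/W
Q = ΔT/R_total = 110/0.07467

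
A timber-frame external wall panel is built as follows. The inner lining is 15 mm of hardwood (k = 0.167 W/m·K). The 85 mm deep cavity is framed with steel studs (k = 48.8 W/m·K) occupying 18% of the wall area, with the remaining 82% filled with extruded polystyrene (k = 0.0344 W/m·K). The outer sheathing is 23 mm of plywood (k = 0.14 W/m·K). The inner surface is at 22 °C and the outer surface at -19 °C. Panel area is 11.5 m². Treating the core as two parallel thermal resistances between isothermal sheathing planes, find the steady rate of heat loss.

Sheathing layers in series; stud and cavity paths in parallel between them.
R_inner = 0.015/(0.167×11.5) = 0.00781 K/W
R_stud  = 0.085/(48.8×0.18×11.5) = 8.415×10^-4 K/W
R_cav   = 0.085/(0.0344×0.82×11.5) = 0.262 K/W
1/R_core = 1/R_stud + 1/R_cav → R_core = 8.388×10^-4 K/W
R_outer = 0.023/(0.14×11.5) = 0.01429 K/W
R_total = 0.02293 K/W
Q = ΔT/R_total = 41/0.02293

Q ≈ 1790 W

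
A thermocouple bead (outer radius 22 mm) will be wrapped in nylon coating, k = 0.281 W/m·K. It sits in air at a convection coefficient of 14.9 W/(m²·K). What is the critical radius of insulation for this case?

For a sphere r_cr = 2k/h = 2×0.281/14.9
r_cr = 37.7 mm; since the bare radius (22 mm) is below r_cr, adding a thin layer of insulation will *increase* heat loss.

r_cr ≈ 37.7 mm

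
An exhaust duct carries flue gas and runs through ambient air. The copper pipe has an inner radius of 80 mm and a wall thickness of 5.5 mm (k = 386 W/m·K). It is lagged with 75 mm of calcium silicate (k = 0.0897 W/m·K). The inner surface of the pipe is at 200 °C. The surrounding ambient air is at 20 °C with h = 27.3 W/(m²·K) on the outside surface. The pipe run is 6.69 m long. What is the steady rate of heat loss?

Q ≈ 1040 W

For a radial system each layer contributes R = ln(r_out/r_in)/(2πkL); films add R = 1/(hA).
R_copper pipe wall = ln(85.5/80)/(2π×386×6.69) = 4.098×10^-6 K/W
R_calcium silicate = ln(160.5/85.5)/(2π×0.0897×6.69) = 0.167 K/W
R_outer film = 1/(h_o·2πr_oL) = 1/(27.3×2π×0.1605×6.69) = 0.005429 K/W
R_total = 0.1725 K/W
Q = ΔT/R_total = 180/0.1725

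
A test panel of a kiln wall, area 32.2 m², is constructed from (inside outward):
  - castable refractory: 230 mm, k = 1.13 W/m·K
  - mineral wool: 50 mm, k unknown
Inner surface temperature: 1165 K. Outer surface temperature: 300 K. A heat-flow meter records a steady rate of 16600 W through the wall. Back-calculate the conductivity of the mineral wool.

Model the wall as resistances in series:
R_castable refractory = L/(kA) = 0.23/(1.13×32.2) = 0.006321 K/W
Sum of known resistances R_other = 0.006321 K/W
Total R = ΔT/Q = 865/16600 = 0.05211 K/W
R_mineral wool = R_total − R_other = 0.04579 K/W
k = L/(R·A) = 0.05/(0.04579×32.2)

k ≈ 0.0339 W/(m·K)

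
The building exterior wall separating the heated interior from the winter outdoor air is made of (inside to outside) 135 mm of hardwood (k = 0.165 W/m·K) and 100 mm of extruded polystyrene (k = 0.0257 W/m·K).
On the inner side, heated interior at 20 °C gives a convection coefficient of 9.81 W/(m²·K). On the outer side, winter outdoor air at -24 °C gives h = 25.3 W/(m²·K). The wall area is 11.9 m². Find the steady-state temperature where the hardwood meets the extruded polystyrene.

Thermal resistances in series:
R_inner film = 1/(h_i·A) = 1/(9.81×11.9) = 0.008566 K/W
R_hardwood = L/(kA) = 0.135/(0.165×11.9) = 0.06875 K/W
R_extruded polystyrene = L/(kA) = 0.1/(0.0257×11.9) = 0.327 K/W
R_outer film = 1/(h_o·A) = 1/(25.3×11.9) = 0.003321 K/W
R_total = 0.4076 K/W;  Q = ΔT/R_total = 44/0.4076 = 107.9 W
T_interface = T_inner − Q·ΣR(inner→interface) = 20 − 108×0.07732

T ≈ 11.7 °C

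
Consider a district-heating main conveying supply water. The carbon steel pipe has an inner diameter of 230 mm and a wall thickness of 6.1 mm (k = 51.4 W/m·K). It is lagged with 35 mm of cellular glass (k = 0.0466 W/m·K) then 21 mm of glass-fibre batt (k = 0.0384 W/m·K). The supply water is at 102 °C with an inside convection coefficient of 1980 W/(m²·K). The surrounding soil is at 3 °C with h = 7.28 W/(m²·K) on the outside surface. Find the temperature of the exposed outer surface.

T ≈ 11.1 °C

Treating each annulus and film as a series resistance:
R_inner film = 1/(h_i·2πr₁L) = 1/(1980×2π×0.115×1) = 6.99×10^-4 K/W
R_carbon steel pipe wall = ln(121.1/115)/(2π×51.4×1) = 1.6×10^-4 K/W
R_cellular glass = ln(156.1/121.1)/(2π×0.0466×1) = 0.8671 K/W
R_glass-fibre batt = ln(177.1/156.1)/(2π×0.0384×1) = 0.5231 K/W
R_outer film = 1/(h_o·2πr_oL) = 1/(7.28×2π×0.1771×1) = 0.1234 K/W
R_total = 1.515 K/W
Q = ΔT/R_total = 99/1.515
Q = 65.4 W/m
T_interface = T_inner − Q·ΣR(inner→interface) = 102 − 65.4×1.391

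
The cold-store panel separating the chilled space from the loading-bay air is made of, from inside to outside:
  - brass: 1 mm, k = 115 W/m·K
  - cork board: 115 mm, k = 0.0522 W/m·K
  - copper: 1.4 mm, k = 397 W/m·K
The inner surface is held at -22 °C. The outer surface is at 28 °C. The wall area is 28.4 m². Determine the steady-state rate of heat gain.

Q ≈ 645 W

Treating each layer as a thermal resistance in series:
R_brass = L/(kA) = 0.001/(115×28.4) = 3.062×10^-7 K/W
R_cork board = L/(kA) = 0.115/(0.0522×28.4) = 0.07757 K/W
R_copper = L/(kA) = 0.0014/(397×28.4) = 1.242×10^-7 K/W
R_total = 0.07757 K/W
Q = ΔT / R_total = 50 / 0.07757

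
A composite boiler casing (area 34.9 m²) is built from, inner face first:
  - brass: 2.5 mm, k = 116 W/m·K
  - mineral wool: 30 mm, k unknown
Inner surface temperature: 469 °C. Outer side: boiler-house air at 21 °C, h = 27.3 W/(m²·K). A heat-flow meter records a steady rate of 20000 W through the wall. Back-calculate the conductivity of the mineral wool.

k ≈ 0.0403 W/(m·K)

Model the wall as resistances in series:
R_brass = L/(kA) = 0.0025/(116×34.9) = 6.175×10^-7 K/W
R_outer film = 1/(h_o·A) = 1/(27.3×34.9) = 0.00105 K/W
Sum of known resistances R_other = 0.00105 K/W
Total R = ΔT/Q = 448/20000 = 0.0224 K/W
R_mineral wool = R_total − R_other = 0.02135 K/W
k = L/(R·A) = 0.03/(0.02135×34.9)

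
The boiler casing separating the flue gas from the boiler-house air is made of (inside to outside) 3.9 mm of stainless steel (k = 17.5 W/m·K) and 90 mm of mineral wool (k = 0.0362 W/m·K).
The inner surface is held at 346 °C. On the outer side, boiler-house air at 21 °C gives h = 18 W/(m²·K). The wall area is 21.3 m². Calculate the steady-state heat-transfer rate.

Q ≈ 2720 W

Model the wall as resistances in series:
R_stainless steel = L/(kA) = 0.0039/(17.5×21.3) = 1.046×10^-5 K/W
R_mineral wool = L/(kA) = 0.09/(0.0362×21.3) = 0.1167 K/W
R_outer film = 1/(h_o·A) = 1/(18×21.3) = 0.002608 K/W
R_total = 0.1193 K/W
Q = ΔT / R_total = 325 / 0.1193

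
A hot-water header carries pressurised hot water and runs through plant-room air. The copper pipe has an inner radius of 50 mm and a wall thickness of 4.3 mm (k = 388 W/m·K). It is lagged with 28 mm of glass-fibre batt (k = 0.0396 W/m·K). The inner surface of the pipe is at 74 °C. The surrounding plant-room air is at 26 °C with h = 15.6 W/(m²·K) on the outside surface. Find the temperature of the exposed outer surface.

T ≈ 29.3 °C

For a radial system each layer contributes R = ln(r_out/r_in)/(2πkL); films add R = 1/(hA).
R_copper pipe wall = ln(54.3/50)/(2π×388×1) = 3.384×10^-5 K/W
R_glass-fibre batt = ln(82.3/54.3)/(2π×0.0396×1) = 1.671 K/W
R_outer film = 1/(h_o·2πr_oL) = 1/(15.6×2π×0.0823×1) = 0.124 K/W
R_total = 1.795 K/W
Q = ΔT/R_total = 48/1.795
Q = 26.7 W/m
T_interface = T_inner − Q·ΣR(inner→interface) = 74 − 26.7×1.671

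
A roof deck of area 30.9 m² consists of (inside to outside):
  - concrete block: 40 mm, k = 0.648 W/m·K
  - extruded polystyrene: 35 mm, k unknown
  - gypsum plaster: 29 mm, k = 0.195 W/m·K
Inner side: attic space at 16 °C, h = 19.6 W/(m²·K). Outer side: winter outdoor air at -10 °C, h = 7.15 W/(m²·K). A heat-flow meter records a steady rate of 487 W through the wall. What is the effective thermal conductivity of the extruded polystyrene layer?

Treating each layer as a thermal resistance in series:
R_inner film = 1/(h_i·A) = 1/(19.6×30.9) = 0.001651 K/W
R_concrete block = L/(kA) = 0.04/(0.648×30.9) = 0.001998 K/W
R_gypsum plaster = L/(kA) = 0.029/(0.195×30.9) = 0.004813 K/W
R_outer film = 1/(h_o·A) = 1/(7.15×30.9) = 0.004526 K/W
Sum of known resistances R_other = 0.01299 K/W
Total R = ΔT/Q = 26/487 = 0.05339 K/W
R_extruded polystyrene = R_total − R_other = 0.0404 K/W
k = L/(R·A) = 0.035/(0.0404×30.9)

k ≈ 0.028 W/(m·K)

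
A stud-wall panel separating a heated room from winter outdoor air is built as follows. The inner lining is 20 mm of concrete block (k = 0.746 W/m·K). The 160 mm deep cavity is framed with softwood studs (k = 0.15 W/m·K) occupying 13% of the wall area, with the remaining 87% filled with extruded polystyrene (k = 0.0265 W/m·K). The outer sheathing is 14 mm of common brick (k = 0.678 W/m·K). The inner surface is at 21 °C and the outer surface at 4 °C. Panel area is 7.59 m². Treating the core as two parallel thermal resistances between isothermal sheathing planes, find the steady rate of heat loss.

Sheathing layers in series; stud and cavity paths in parallel between them.
R_inner = 0.02/(0.746×7.59) = 0.003532 K/W
R_stud  = 0.16/(0.15×0.13×7.59) = 1.081 K/W
R_cav   = 0.16/(0.0265×0.87×7.59) = 0.9144 K/W
1/R_core = 1/R_stud + 1/R_cav → R_core = 0.4954 K/W
R_outer = 0.014/(0.678×7.59) = 0.002721 K/W
R_total = 0.5016 K/W
Q = ΔT/R_total = 17/0.5016

Q ≈ 33.9 W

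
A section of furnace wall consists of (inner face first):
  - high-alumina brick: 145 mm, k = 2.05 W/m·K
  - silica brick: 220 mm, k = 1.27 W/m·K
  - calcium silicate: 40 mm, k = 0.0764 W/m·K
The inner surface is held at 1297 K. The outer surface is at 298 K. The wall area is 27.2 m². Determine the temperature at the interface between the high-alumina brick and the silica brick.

T ≈ 1200 K

Thermal resistances in series:
R_high-alumina brick = L/(kA) = 0.145/(2.05×27.2) = 0.0026 K/W
R_silica brick = L/(kA) = 0.22/(1.27×27.2) = 0.006369 K/W
R_calcium silicate = L/(kA) = 0.04/(0.0764×27.2) = 0.01925 K/W
R_total = 0.02822 K/W;  Q = ΔT/R_total = 999/0.02822 = 35400 W
T_interface = T_inner − Q·ΣR(inner→interface) = 1297 − 35400×0.0026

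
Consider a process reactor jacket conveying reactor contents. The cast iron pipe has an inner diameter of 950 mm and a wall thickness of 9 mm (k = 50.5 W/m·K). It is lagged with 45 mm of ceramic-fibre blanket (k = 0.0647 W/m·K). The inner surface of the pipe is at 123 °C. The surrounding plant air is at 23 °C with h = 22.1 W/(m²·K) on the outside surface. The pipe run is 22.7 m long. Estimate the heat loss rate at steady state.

Q ≈ 9770 W

Radial resistances (cylindrical: R_cond = ln(r_o/r_i)/(2πkL), R_conv = 1/(h·2πrL)):
R_cast iron pipe wall = ln(484/475)/(2π×50.5×22.7) = 2.606×10^-6 K/W
R_ceramic-fibre blanket = ln(529/484)/(2π×0.0647×22.7) = 0.009634 K/W
R_outer film = 1/(h_o·2πr_oL) = 1/(22.1×2π×0.529×22.7) = 5.997×10^-4 K/W
R_total = 0.01024 K/W
Q = ΔT/R_total = 100/0.01024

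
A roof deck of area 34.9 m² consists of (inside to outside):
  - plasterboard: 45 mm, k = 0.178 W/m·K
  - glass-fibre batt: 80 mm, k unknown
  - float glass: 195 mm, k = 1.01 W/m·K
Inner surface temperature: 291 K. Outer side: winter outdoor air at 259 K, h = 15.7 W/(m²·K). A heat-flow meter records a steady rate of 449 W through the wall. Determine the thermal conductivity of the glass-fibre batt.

k ≈ 0.0405 W/(m·K)

Treating each layer as a thermal resistance in series:
R_plasterboard = L/(kA) = 0.045/(0.178×34.9) = 0.007244 K/W
R_float glass = L/(kA) = 0.195/(1.01×34.9) = 0.005532 K/W
R_outer film = 1/(h_o·A) = 1/(15.7×34.9) = 0.001825 K/W
Sum of known resistances R_other = 0.0146 K/W
Total R = ΔT/Q = 32/449 = 0.07127 K/W
R_glass-fibre batt = R_total − R_other = 0.05667 K/W
k = L/(R·A) = 0.08/(0.05667×34.9)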